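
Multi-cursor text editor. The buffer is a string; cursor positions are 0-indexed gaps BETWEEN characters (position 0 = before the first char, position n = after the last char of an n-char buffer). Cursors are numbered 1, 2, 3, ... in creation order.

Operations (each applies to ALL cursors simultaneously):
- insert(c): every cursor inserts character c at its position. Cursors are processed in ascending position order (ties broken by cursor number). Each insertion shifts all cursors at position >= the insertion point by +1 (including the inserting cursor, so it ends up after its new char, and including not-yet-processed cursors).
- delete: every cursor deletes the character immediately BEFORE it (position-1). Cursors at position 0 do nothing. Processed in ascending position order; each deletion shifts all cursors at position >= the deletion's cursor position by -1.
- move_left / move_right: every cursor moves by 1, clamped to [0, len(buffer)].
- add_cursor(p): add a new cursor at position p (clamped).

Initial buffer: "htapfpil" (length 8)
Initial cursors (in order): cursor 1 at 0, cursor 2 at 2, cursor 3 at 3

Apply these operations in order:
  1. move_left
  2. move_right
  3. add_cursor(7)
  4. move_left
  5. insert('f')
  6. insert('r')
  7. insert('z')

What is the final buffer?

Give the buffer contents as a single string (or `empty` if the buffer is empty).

Answer: frzhfrztfrzapfpfrzil

Derivation:
After op 1 (move_left): buffer="htapfpil" (len 8), cursors c1@0 c2@1 c3@2, authorship ........
After op 2 (move_right): buffer="htapfpil" (len 8), cursors c1@1 c2@2 c3@3, authorship ........
After op 3 (add_cursor(7)): buffer="htapfpil" (len 8), cursors c1@1 c2@2 c3@3 c4@7, authorship ........
After op 4 (move_left): buffer="htapfpil" (len 8), cursors c1@0 c2@1 c3@2 c4@6, authorship ........
After op 5 (insert('f')): buffer="fhftfapfpfil" (len 12), cursors c1@1 c2@3 c3@5 c4@10, authorship 1.2.3....4..
After op 6 (insert('r')): buffer="frhfrtfrapfpfril" (len 16), cursors c1@2 c2@5 c3@8 c4@14, authorship 11.22.33....44..
After op 7 (insert('z')): buffer="frzhfrztfrzapfpfrzil" (len 20), cursors c1@3 c2@7 c3@11 c4@18, authorship 111.222.333....444..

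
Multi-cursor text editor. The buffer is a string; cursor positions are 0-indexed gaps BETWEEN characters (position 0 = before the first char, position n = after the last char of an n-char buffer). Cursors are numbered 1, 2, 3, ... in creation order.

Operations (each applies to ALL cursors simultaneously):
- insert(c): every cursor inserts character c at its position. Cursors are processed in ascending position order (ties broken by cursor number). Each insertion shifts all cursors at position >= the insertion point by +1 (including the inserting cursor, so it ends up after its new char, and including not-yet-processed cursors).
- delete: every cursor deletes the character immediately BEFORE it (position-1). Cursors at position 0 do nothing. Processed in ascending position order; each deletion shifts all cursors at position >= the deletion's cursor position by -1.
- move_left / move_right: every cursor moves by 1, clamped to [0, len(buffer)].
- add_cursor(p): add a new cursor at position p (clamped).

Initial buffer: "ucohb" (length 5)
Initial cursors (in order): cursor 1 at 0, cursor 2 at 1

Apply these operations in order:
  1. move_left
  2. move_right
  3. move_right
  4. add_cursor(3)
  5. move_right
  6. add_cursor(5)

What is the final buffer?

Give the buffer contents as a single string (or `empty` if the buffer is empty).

After op 1 (move_left): buffer="ucohb" (len 5), cursors c1@0 c2@0, authorship .....
After op 2 (move_right): buffer="ucohb" (len 5), cursors c1@1 c2@1, authorship .....
After op 3 (move_right): buffer="ucohb" (len 5), cursors c1@2 c2@2, authorship .....
After op 4 (add_cursor(3)): buffer="ucohb" (len 5), cursors c1@2 c2@2 c3@3, authorship .....
After op 5 (move_right): buffer="ucohb" (len 5), cursors c1@3 c2@3 c3@4, authorship .....
After op 6 (add_cursor(5)): buffer="ucohb" (len 5), cursors c1@3 c2@3 c3@4 c4@5, authorship .....

Answer: ucohb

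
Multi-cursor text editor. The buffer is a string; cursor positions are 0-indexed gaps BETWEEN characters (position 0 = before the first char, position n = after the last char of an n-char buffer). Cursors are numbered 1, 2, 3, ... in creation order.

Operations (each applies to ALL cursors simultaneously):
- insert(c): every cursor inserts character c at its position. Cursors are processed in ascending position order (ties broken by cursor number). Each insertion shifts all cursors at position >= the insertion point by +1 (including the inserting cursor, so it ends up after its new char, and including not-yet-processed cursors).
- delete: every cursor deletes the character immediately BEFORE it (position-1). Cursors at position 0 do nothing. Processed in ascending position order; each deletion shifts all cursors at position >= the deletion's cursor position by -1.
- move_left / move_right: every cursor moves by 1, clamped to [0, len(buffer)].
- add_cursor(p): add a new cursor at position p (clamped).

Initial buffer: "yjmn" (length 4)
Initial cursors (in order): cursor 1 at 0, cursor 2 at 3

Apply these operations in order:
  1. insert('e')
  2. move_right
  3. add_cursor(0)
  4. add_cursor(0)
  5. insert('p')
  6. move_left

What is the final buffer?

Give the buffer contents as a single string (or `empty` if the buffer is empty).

After op 1 (insert('e')): buffer="eyjmen" (len 6), cursors c1@1 c2@5, authorship 1...2.
After op 2 (move_right): buffer="eyjmen" (len 6), cursors c1@2 c2@6, authorship 1...2.
After op 3 (add_cursor(0)): buffer="eyjmen" (len 6), cursors c3@0 c1@2 c2@6, authorship 1...2.
After op 4 (add_cursor(0)): buffer="eyjmen" (len 6), cursors c3@0 c4@0 c1@2 c2@6, authorship 1...2.
After op 5 (insert('p')): buffer="ppeypjmenp" (len 10), cursors c3@2 c4@2 c1@5 c2@10, authorship 341.1..2.2
After op 6 (move_left): buffer="ppeypjmenp" (len 10), cursors c3@1 c4@1 c1@4 c2@9, authorship 341.1..2.2

Answer: ppeypjmenp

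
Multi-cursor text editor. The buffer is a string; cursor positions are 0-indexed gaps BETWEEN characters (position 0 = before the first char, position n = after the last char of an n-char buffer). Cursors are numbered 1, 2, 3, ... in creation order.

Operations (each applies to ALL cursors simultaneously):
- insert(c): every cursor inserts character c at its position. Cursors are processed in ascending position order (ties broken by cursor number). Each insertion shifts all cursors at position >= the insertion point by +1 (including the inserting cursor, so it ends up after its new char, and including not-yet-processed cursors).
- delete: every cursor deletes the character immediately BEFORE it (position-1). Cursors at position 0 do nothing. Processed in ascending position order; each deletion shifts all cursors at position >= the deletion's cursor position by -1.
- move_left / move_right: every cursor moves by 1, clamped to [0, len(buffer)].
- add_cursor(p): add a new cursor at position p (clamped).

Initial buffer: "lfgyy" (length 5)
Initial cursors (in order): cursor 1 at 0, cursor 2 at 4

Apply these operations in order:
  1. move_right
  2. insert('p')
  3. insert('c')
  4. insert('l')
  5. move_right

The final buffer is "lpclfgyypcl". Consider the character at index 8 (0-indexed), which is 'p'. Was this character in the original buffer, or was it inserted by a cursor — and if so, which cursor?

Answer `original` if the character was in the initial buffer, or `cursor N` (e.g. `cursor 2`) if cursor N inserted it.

Answer: cursor 2

Derivation:
After op 1 (move_right): buffer="lfgyy" (len 5), cursors c1@1 c2@5, authorship .....
After op 2 (insert('p')): buffer="lpfgyyp" (len 7), cursors c1@2 c2@7, authorship .1....2
After op 3 (insert('c')): buffer="lpcfgyypc" (len 9), cursors c1@3 c2@9, authorship .11....22
After op 4 (insert('l')): buffer="lpclfgyypcl" (len 11), cursors c1@4 c2@11, authorship .111....222
After op 5 (move_right): buffer="lpclfgyypcl" (len 11), cursors c1@5 c2@11, authorship .111....222
Authorship (.=original, N=cursor N): . 1 1 1 . . . . 2 2 2
Index 8: author = 2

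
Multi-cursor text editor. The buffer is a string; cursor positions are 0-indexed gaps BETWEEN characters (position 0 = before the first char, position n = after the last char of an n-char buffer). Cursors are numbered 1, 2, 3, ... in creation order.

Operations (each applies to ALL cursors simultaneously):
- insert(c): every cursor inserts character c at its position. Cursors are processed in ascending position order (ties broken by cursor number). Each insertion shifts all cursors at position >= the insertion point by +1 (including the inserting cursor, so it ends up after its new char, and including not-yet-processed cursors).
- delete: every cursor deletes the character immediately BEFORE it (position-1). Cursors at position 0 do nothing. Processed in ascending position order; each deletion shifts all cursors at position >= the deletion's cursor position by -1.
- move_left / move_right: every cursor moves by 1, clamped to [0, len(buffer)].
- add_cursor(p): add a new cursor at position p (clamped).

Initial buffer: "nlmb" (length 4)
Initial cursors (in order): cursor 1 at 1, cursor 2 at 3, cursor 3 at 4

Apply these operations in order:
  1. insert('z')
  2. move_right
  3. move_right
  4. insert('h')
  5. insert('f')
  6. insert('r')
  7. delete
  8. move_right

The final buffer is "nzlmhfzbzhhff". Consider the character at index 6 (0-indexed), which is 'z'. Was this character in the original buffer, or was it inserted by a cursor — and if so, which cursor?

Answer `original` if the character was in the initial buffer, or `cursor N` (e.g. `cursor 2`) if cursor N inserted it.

Answer: cursor 2

Derivation:
After op 1 (insert('z')): buffer="nzlmzbz" (len 7), cursors c1@2 c2@5 c3@7, authorship .1..2.3
After op 2 (move_right): buffer="nzlmzbz" (len 7), cursors c1@3 c2@6 c3@7, authorship .1..2.3
After op 3 (move_right): buffer="nzlmzbz" (len 7), cursors c1@4 c2@7 c3@7, authorship .1..2.3
After op 4 (insert('h')): buffer="nzlmhzbzhh" (len 10), cursors c1@5 c2@10 c3@10, authorship .1..12.323
After op 5 (insert('f')): buffer="nzlmhfzbzhhff" (len 13), cursors c1@6 c2@13 c3@13, authorship .1..112.32323
After op 6 (insert('r')): buffer="nzlmhfrzbzhhffrr" (len 16), cursors c1@7 c2@16 c3@16, authorship .1..1112.3232323
After op 7 (delete): buffer="nzlmhfzbzhhff" (len 13), cursors c1@6 c2@13 c3@13, authorship .1..112.32323
After op 8 (move_right): buffer="nzlmhfzbzhhff" (len 13), cursors c1@7 c2@13 c3@13, authorship .1..112.32323
Authorship (.=original, N=cursor N): . 1 . . 1 1 2 . 3 2 3 2 3
Index 6: author = 2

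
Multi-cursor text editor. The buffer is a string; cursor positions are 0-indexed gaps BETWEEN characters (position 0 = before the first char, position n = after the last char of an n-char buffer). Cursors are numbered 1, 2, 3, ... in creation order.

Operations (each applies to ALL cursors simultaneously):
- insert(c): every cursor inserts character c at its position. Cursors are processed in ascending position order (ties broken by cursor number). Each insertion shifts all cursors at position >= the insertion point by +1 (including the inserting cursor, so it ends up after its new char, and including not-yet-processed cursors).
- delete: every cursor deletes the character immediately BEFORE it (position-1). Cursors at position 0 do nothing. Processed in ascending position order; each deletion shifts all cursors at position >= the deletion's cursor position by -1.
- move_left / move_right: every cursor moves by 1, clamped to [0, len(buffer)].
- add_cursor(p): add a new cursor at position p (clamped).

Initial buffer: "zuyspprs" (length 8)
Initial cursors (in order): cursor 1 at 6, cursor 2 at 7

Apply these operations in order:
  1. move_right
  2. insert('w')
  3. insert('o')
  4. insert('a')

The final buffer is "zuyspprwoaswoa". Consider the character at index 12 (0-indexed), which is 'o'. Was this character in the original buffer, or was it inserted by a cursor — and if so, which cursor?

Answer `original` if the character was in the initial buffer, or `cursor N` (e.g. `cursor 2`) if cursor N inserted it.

Answer: cursor 2

Derivation:
After op 1 (move_right): buffer="zuyspprs" (len 8), cursors c1@7 c2@8, authorship ........
After op 2 (insert('w')): buffer="zuyspprwsw" (len 10), cursors c1@8 c2@10, authorship .......1.2
After op 3 (insert('o')): buffer="zuyspprwoswo" (len 12), cursors c1@9 c2@12, authorship .......11.22
After op 4 (insert('a')): buffer="zuyspprwoaswoa" (len 14), cursors c1@10 c2@14, authorship .......111.222
Authorship (.=original, N=cursor N): . . . . . . . 1 1 1 . 2 2 2
Index 12: author = 2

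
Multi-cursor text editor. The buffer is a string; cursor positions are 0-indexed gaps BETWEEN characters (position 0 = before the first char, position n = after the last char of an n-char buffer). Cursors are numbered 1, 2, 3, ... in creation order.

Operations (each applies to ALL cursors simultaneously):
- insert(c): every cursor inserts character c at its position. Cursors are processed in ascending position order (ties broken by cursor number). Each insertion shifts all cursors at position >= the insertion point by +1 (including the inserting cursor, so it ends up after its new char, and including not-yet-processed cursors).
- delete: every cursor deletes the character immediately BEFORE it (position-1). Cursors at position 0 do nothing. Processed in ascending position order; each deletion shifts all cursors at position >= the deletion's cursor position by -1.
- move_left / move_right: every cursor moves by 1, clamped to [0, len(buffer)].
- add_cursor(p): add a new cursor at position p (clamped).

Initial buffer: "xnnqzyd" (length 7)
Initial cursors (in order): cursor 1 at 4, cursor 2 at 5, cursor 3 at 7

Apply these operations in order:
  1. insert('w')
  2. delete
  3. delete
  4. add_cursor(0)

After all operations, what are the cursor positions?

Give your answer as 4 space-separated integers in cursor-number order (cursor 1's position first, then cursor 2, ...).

After op 1 (insert('w')): buffer="xnnqwzwydw" (len 10), cursors c1@5 c2@7 c3@10, authorship ....1.2..3
After op 2 (delete): buffer="xnnqzyd" (len 7), cursors c1@4 c2@5 c3@7, authorship .......
After op 3 (delete): buffer="xnny" (len 4), cursors c1@3 c2@3 c3@4, authorship ....
After op 4 (add_cursor(0)): buffer="xnny" (len 4), cursors c4@0 c1@3 c2@3 c3@4, authorship ....

Answer: 3 3 4 0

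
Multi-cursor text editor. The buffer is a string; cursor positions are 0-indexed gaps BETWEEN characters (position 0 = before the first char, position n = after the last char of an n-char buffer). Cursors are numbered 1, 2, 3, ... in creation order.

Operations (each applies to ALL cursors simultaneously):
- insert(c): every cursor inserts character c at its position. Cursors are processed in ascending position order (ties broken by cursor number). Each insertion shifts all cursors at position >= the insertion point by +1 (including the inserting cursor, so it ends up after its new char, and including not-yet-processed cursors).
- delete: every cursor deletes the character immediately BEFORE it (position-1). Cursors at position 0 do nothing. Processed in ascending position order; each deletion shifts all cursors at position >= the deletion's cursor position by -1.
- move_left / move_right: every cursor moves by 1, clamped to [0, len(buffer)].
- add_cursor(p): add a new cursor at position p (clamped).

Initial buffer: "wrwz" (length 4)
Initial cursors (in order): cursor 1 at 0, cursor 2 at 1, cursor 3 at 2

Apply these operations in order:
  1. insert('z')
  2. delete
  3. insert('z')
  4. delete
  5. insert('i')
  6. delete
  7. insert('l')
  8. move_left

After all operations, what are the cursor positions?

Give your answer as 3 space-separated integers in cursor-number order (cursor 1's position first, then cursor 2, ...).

Answer: 0 2 4

Derivation:
After op 1 (insert('z')): buffer="zwzrzwz" (len 7), cursors c1@1 c2@3 c3@5, authorship 1.2.3..
After op 2 (delete): buffer="wrwz" (len 4), cursors c1@0 c2@1 c3@2, authorship ....
After op 3 (insert('z')): buffer="zwzrzwz" (len 7), cursors c1@1 c2@3 c3@5, authorship 1.2.3..
After op 4 (delete): buffer="wrwz" (len 4), cursors c1@0 c2@1 c3@2, authorship ....
After op 5 (insert('i')): buffer="iwiriwz" (len 7), cursors c1@1 c2@3 c3@5, authorship 1.2.3..
After op 6 (delete): buffer="wrwz" (len 4), cursors c1@0 c2@1 c3@2, authorship ....
After op 7 (insert('l')): buffer="lwlrlwz" (len 7), cursors c1@1 c2@3 c3@5, authorship 1.2.3..
After op 8 (move_left): buffer="lwlrlwz" (len 7), cursors c1@0 c2@2 c3@4, authorship 1.2.3..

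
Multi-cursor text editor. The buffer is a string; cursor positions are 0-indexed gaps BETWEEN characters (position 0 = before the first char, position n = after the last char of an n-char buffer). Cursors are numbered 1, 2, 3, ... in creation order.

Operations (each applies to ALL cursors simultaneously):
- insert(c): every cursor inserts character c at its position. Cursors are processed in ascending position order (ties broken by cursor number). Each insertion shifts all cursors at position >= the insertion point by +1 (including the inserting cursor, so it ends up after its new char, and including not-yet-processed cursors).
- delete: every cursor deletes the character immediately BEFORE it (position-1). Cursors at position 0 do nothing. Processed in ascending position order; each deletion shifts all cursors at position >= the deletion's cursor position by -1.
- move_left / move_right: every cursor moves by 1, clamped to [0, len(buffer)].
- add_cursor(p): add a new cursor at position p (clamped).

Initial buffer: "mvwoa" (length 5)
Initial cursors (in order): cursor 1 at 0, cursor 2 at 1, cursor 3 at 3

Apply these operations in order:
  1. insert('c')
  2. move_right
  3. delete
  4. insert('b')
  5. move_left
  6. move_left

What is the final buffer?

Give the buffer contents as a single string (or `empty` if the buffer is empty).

Answer: cbcbwcba

Derivation:
After op 1 (insert('c')): buffer="cmcvwcoa" (len 8), cursors c1@1 c2@3 c3@6, authorship 1.2..3..
After op 2 (move_right): buffer="cmcvwcoa" (len 8), cursors c1@2 c2@4 c3@7, authorship 1.2..3..
After op 3 (delete): buffer="ccwca" (len 5), cursors c1@1 c2@2 c3@4, authorship 12.3.
After op 4 (insert('b')): buffer="cbcbwcba" (len 8), cursors c1@2 c2@4 c3@7, authorship 1122.33.
After op 5 (move_left): buffer="cbcbwcba" (len 8), cursors c1@1 c2@3 c3@6, authorship 1122.33.
After op 6 (move_left): buffer="cbcbwcba" (len 8), cursors c1@0 c2@2 c3@5, authorship 1122.33.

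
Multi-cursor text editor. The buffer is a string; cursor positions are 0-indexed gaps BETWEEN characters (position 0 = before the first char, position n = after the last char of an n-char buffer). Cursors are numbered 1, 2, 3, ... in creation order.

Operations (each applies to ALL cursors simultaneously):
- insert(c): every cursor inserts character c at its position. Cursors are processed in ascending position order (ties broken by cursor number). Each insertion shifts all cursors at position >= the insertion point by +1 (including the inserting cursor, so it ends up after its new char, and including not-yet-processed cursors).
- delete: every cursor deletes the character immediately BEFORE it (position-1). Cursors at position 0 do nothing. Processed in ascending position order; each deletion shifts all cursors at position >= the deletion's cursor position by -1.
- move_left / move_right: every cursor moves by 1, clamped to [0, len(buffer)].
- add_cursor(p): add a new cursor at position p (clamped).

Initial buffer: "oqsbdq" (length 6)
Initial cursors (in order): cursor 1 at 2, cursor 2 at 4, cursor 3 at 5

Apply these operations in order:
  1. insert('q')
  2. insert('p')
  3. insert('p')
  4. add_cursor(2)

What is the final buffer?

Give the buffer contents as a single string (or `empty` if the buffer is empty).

Answer: oqqppsbqppdqppq

Derivation:
After op 1 (insert('q')): buffer="oqqsbqdqq" (len 9), cursors c1@3 c2@6 c3@8, authorship ..1..2.3.
After op 2 (insert('p')): buffer="oqqpsbqpdqpq" (len 12), cursors c1@4 c2@8 c3@11, authorship ..11..22.33.
After op 3 (insert('p')): buffer="oqqppsbqppdqppq" (len 15), cursors c1@5 c2@10 c3@14, authorship ..111..222.333.
After op 4 (add_cursor(2)): buffer="oqqppsbqppdqppq" (len 15), cursors c4@2 c1@5 c2@10 c3@14, authorship ..111..222.333.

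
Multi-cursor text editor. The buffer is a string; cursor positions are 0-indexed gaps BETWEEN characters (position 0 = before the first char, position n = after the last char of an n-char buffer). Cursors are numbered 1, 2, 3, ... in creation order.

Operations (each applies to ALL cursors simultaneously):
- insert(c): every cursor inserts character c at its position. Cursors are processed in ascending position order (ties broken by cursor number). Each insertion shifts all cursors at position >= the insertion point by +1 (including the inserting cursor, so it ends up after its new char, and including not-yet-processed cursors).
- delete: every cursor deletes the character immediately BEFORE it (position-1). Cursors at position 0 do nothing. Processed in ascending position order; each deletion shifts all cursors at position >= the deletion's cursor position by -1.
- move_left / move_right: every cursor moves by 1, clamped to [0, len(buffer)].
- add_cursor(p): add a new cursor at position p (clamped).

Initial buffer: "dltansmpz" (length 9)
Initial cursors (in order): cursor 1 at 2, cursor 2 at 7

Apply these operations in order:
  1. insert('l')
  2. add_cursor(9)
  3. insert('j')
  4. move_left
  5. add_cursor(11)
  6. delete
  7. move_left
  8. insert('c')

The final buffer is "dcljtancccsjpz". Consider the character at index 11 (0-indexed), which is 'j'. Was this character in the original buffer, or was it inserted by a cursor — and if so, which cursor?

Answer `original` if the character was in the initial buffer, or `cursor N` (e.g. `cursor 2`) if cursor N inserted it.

Answer: cursor 3

Derivation:
After op 1 (insert('l')): buffer="dlltansmlpz" (len 11), cursors c1@3 c2@9, authorship ..1.....2..
After op 2 (add_cursor(9)): buffer="dlltansmlpz" (len 11), cursors c1@3 c2@9 c3@9, authorship ..1.....2..
After op 3 (insert('j')): buffer="dlljtansmljjpz" (len 14), cursors c1@4 c2@12 c3@12, authorship ..11.....223..
After op 4 (move_left): buffer="dlljtansmljjpz" (len 14), cursors c1@3 c2@11 c3@11, authorship ..11.....223..
After op 5 (add_cursor(11)): buffer="dlljtansmljjpz" (len 14), cursors c1@3 c2@11 c3@11 c4@11, authorship ..11.....223..
After op 6 (delete): buffer="dljtansjpz" (len 10), cursors c1@2 c2@7 c3@7 c4@7, authorship ..1....3..
After op 7 (move_left): buffer="dljtansjpz" (len 10), cursors c1@1 c2@6 c3@6 c4@6, authorship ..1....3..
After op 8 (insert('c')): buffer="dcljtancccsjpz" (len 14), cursors c1@2 c2@10 c3@10 c4@10, authorship .1.1...234.3..
Authorship (.=original, N=cursor N): . 1 . 1 . . . 2 3 4 . 3 . .
Index 11: author = 3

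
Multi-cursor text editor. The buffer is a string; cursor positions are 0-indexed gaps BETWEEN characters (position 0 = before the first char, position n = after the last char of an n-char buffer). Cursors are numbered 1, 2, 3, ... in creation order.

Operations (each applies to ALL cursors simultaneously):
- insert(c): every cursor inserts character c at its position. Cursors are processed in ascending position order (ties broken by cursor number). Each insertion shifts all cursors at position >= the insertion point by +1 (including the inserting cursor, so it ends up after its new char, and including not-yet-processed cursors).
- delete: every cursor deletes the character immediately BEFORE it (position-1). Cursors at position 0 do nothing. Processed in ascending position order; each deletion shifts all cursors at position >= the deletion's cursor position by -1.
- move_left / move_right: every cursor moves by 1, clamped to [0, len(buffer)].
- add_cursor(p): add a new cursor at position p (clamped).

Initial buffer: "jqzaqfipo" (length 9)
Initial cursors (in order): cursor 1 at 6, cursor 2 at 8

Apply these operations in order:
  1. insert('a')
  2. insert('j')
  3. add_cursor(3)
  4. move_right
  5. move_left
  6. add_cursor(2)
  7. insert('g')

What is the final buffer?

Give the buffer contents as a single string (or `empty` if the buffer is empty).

After op 1 (insert('a')): buffer="jqzaqfaipao" (len 11), cursors c1@7 c2@10, authorship ......1..2.
After op 2 (insert('j')): buffer="jqzaqfajipajo" (len 13), cursors c1@8 c2@12, authorship ......11..22.
After op 3 (add_cursor(3)): buffer="jqzaqfajipajo" (len 13), cursors c3@3 c1@8 c2@12, authorship ......11..22.
After op 4 (move_right): buffer="jqzaqfajipajo" (len 13), cursors c3@4 c1@9 c2@13, authorship ......11..22.
After op 5 (move_left): buffer="jqzaqfajipajo" (len 13), cursors c3@3 c1@8 c2@12, authorship ......11..22.
After op 6 (add_cursor(2)): buffer="jqzaqfajipajo" (len 13), cursors c4@2 c3@3 c1@8 c2@12, authorship ......11..22.
After op 7 (insert('g')): buffer="jqgzgaqfajgipajgo" (len 17), cursors c4@3 c3@5 c1@11 c2@16, authorship ..4.3...111..222.

Answer: jqgzgaqfajgipajgo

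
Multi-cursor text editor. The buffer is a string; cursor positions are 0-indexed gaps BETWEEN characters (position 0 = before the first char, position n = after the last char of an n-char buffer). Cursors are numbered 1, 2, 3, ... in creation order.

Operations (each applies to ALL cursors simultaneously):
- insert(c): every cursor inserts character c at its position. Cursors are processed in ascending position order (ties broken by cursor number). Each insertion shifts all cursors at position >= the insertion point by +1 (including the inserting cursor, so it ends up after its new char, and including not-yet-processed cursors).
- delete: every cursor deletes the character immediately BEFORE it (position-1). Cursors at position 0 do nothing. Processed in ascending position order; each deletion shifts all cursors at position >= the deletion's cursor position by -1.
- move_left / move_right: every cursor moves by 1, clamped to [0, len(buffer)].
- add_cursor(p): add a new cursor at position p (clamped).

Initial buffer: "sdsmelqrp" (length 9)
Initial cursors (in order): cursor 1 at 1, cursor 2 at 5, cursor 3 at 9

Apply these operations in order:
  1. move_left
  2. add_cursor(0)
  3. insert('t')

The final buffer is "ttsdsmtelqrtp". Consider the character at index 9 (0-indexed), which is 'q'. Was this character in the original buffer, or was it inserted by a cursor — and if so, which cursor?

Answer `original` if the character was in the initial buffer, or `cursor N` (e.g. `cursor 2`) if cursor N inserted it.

After op 1 (move_left): buffer="sdsmelqrp" (len 9), cursors c1@0 c2@4 c3@8, authorship .........
After op 2 (add_cursor(0)): buffer="sdsmelqrp" (len 9), cursors c1@0 c4@0 c2@4 c3@8, authorship .........
After op 3 (insert('t')): buffer="ttsdsmtelqrtp" (len 13), cursors c1@2 c4@2 c2@7 c3@12, authorship 14....2....3.
Authorship (.=original, N=cursor N): 1 4 . . . . 2 . . . . 3 .
Index 9: author = original

Answer: original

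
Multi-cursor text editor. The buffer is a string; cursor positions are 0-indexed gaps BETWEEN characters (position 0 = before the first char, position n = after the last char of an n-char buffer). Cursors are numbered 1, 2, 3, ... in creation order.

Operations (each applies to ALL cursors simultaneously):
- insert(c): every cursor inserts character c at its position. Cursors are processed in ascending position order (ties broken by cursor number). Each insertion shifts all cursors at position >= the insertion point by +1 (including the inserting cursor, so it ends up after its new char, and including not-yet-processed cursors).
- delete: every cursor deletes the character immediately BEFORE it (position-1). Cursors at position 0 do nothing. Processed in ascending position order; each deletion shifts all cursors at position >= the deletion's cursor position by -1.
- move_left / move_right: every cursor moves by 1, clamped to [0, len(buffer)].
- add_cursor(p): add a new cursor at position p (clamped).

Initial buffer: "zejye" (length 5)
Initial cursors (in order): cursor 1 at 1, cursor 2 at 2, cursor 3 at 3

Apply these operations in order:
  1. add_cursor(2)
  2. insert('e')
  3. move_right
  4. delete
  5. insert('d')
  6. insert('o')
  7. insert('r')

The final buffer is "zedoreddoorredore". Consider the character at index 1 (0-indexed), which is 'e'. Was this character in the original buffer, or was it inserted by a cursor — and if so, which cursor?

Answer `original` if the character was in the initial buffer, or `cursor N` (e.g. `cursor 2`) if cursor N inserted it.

Answer: cursor 1

Derivation:
After op 1 (add_cursor(2)): buffer="zejye" (len 5), cursors c1@1 c2@2 c4@2 c3@3, authorship .....
After op 2 (insert('e')): buffer="zeeeejeye" (len 9), cursors c1@2 c2@5 c4@5 c3@7, authorship .1.24.3..
After op 3 (move_right): buffer="zeeeejeye" (len 9), cursors c1@3 c2@6 c4@6 c3@8, authorship .1.24.3..
After op 4 (delete): buffer="zeeee" (len 5), cursors c1@2 c2@3 c4@3 c3@4, authorship .123.
After op 5 (insert('d')): buffer="zededdede" (len 9), cursors c1@3 c2@6 c4@6 c3@8, authorship .1122433.
After op 6 (insert('o')): buffer="zedoeddooedoe" (len 13), cursors c1@4 c2@9 c4@9 c3@12, authorship .11122424333.
After op 7 (insert('r')): buffer="zedoreddoorredore" (len 17), cursors c1@5 c2@12 c4@12 c3@16, authorship .111122424243333.
Authorship (.=original, N=cursor N): . 1 1 1 1 2 2 4 2 4 2 4 3 3 3 3 .
Index 1: author = 1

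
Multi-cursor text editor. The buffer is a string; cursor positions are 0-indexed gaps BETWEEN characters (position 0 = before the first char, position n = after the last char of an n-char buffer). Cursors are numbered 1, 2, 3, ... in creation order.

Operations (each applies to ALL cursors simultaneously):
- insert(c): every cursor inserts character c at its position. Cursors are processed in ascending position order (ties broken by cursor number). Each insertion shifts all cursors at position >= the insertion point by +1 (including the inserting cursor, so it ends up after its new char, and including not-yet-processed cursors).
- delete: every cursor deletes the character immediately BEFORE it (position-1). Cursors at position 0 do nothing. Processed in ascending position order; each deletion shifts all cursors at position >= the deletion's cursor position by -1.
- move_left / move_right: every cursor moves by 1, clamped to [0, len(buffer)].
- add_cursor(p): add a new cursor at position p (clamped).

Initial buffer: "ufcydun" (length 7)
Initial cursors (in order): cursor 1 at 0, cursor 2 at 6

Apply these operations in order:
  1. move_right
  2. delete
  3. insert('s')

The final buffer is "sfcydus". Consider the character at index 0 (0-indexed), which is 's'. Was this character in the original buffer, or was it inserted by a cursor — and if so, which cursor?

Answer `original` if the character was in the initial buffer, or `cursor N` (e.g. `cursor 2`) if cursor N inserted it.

Answer: cursor 1

Derivation:
After op 1 (move_right): buffer="ufcydun" (len 7), cursors c1@1 c2@7, authorship .......
After op 2 (delete): buffer="fcydu" (len 5), cursors c1@0 c2@5, authorship .....
After op 3 (insert('s')): buffer="sfcydus" (len 7), cursors c1@1 c2@7, authorship 1.....2
Authorship (.=original, N=cursor N): 1 . . . . . 2
Index 0: author = 1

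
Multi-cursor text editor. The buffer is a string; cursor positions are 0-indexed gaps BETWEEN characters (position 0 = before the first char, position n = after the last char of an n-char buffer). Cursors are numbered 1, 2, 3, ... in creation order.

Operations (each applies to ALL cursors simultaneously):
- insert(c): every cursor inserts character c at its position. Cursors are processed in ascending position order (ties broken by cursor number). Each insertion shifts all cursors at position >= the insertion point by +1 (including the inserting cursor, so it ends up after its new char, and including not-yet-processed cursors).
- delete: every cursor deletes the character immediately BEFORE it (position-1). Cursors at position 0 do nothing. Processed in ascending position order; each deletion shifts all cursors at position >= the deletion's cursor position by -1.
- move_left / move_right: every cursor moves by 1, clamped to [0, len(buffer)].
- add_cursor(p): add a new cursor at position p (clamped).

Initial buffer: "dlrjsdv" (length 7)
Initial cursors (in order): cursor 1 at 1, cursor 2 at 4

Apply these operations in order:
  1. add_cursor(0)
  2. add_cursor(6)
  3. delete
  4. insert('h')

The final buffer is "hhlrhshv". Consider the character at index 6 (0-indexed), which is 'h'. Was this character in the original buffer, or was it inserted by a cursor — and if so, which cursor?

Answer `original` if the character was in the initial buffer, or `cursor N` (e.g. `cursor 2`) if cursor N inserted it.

Answer: cursor 4

Derivation:
After op 1 (add_cursor(0)): buffer="dlrjsdv" (len 7), cursors c3@0 c1@1 c2@4, authorship .......
After op 2 (add_cursor(6)): buffer="dlrjsdv" (len 7), cursors c3@0 c1@1 c2@4 c4@6, authorship .......
After op 3 (delete): buffer="lrsv" (len 4), cursors c1@0 c3@0 c2@2 c4@3, authorship ....
After op 4 (insert('h')): buffer="hhlrhshv" (len 8), cursors c1@2 c3@2 c2@5 c4@7, authorship 13..2.4.
Authorship (.=original, N=cursor N): 1 3 . . 2 . 4 .
Index 6: author = 4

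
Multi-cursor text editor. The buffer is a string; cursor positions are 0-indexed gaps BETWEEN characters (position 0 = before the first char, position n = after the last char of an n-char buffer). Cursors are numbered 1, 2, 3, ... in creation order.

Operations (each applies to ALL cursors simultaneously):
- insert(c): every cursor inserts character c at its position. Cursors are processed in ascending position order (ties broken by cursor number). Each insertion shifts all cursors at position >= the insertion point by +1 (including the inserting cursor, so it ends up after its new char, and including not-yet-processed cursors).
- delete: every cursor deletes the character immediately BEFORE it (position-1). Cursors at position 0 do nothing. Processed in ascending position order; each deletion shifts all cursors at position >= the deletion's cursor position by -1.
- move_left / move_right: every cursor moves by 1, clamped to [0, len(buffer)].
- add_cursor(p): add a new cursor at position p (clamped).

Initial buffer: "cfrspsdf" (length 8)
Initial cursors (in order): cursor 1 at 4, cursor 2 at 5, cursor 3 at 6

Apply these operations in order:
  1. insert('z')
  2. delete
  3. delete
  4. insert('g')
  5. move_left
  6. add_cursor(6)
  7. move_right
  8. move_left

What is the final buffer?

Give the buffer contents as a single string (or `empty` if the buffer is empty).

Answer: cfrgggdf

Derivation:
After op 1 (insert('z')): buffer="cfrszpzszdf" (len 11), cursors c1@5 c2@7 c3@9, authorship ....1.2.3..
After op 2 (delete): buffer="cfrspsdf" (len 8), cursors c1@4 c2@5 c3@6, authorship ........
After op 3 (delete): buffer="cfrdf" (len 5), cursors c1@3 c2@3 c3@3, authorship .....
After op 4 (insert('g')): buffer="cfrgggdf" (len 8), cursors c1@6 c2@6 c3@6, authorship ...123..
After op 5 (move_left): buffer="cfrgggdf" (len 8), cursors c1@5 c2@5 c3@5, authorship ...123..
After op 6 (add_cursor(6)): buffer="cfrgggdf" (len 8), cursors c1@5 c2@5 c3@5 c4@6, authorship ...123..
After op 7 (move_right): buffer="cfrgggdf" (len 8), cursors c1@6 c2@6 c3@6 c4@7, authorship ...123..
After op 8 (move_left): buffer="cfrgggdf" (len 8), cursors c1@5 c2@5 c3@5 c4@6, authorship ...123..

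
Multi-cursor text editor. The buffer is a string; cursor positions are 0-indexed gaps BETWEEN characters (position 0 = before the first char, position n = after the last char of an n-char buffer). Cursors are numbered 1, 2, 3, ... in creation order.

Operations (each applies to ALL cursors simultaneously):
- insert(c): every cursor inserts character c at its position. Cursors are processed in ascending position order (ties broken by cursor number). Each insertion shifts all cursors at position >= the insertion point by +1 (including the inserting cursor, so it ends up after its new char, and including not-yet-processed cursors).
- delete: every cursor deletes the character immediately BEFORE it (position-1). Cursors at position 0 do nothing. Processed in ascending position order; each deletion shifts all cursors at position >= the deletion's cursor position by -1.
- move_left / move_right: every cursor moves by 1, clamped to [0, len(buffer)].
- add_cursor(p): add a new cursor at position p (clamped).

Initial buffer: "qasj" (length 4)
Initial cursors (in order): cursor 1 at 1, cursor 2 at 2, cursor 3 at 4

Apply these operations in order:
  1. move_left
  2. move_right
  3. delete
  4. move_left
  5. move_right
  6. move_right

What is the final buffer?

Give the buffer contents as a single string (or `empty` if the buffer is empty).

After op 1 (move_left): buffer="qasj" (len 4), cursors c1@0 c2@1 c3@3, authorship ....
After op 2 (move_right): buffer="qasj" (len 4), cursors c1@1 c2@2 c3@4, authorship ....
After op 3 (delete): buffer="s" (len 1), cursors c1@0 c2@0 c3@1, authorship .
After op 4 (move_left): buffer="s" (len 1), cursors c1@0 c2@0 c3@0, authorship .
After op 5 (move_right): buffer="s" (len 1), cursors c1@1 c2@1 c3@1, authorship .
After op 6 (move_right): buffer="s" (len 1), cursors c1@1 c2@1 c3@1, authorship .

Answer: s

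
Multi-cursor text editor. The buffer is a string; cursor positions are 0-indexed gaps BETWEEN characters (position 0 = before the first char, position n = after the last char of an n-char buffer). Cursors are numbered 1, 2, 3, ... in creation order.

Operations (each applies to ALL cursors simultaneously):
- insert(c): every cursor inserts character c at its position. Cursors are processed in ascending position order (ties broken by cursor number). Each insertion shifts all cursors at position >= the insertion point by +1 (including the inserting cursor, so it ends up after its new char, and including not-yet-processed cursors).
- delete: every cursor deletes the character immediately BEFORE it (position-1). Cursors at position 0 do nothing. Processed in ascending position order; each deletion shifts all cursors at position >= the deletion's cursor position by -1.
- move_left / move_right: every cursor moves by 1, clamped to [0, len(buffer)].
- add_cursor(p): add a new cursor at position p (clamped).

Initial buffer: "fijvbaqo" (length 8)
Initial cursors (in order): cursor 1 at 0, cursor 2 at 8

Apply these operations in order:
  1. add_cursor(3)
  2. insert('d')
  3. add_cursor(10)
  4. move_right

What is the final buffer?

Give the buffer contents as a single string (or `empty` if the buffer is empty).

Answer: dfijdvbaqod

Derivation:
After op 1 (add_cursor(3)): buffer="fijvbaqo" (len 8), cursors c1@0 c3@3 c2@8, authorship ........
After op 2 (insert('d')): buffer="dfijdvbaqod" (len 11), cursors c1@1 c3@5 c2@11, authorship 1...3.....2
After op 3 (add_cursor(10)): buffer="dfijdvbaqod" (len 11), cursors c1@1 c3@5 c4@10 c2@11, authorship 1...3.....2
After op 4 (move_right): buffer="dfijdvbaqod" (len 11), cursors c1@2 c3@6 c2@11 c4@11, authorship 1...3.....2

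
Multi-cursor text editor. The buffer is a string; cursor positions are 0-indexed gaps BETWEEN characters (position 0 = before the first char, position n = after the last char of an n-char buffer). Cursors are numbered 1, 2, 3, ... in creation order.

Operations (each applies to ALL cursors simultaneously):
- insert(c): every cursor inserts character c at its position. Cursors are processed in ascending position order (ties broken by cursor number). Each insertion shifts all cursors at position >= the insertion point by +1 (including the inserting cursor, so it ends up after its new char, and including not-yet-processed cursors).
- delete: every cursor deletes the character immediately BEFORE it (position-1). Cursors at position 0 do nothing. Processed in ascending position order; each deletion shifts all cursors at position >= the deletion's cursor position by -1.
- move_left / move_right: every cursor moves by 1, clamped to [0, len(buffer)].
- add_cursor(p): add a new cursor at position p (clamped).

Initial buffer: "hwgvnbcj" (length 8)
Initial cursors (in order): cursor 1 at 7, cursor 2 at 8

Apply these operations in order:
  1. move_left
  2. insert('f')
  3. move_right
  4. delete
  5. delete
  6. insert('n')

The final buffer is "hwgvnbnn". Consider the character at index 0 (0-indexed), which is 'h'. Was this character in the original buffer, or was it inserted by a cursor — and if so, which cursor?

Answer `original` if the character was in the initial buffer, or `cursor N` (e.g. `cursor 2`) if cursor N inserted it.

Answer: original

Derivation:
After op 1 (move_left): buffer="hwgvnbcj" (len 8), cursors c1@6 c2@7, authorship ........
After op 2 (insert('f')): buffer="hwgvnbfcfj" (len 10), cursors c1@7 c2@9, authorship ......1.2.
After op 3 (move_right): buffer="hwgvnbfcfj" (len 10), cursors c1@8 c2@10, authorship ......1.2.
After op 4 (delete): buffer="hwgvnbff" (len 8), cursors c1@7 c2@8, authorship ......12
After op 5 (delete): buffer="hwgvnb" (len 6), cursors c1@6 c2@6, authorship ......
After op 6 (insert('n')): buffer="hwgvnbnn" (len 8), cursors c1@8 c2@8, authorship ......12
Authorship (.=original, N=cursor N): . . . . . . 1 2
Index 0: author = original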